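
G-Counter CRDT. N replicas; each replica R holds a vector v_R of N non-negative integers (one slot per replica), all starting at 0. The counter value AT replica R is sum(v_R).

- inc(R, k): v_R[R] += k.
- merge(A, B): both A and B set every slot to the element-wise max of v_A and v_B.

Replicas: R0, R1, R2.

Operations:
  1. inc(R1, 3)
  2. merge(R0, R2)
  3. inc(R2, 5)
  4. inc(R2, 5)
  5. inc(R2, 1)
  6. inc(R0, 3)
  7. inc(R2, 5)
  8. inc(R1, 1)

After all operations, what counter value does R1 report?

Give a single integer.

Op 1: inc R1 by 3 -> R1=(0,3,0) value=3
Op 2: merge R0<->R2 -> R0=(0,0,0) R2=(0,0,0)
Op 3: inc R2 by 5 -> R2=(0,0,5) value=5
Op 4: inc R2 by 5 -> R2=(0,0,10) value=10
Op 5: inc R2 by 1 -> R2=(0,0,11) value=11
Op 6: inc R0 by 3 -> R0=(3,0,0) value=3
Op 7: inc R2 by 5 -> R2=(0,0,16) value=16
Op 8: inc R1 by 1 -> R1=(0,4,0) value=4

Answer: 4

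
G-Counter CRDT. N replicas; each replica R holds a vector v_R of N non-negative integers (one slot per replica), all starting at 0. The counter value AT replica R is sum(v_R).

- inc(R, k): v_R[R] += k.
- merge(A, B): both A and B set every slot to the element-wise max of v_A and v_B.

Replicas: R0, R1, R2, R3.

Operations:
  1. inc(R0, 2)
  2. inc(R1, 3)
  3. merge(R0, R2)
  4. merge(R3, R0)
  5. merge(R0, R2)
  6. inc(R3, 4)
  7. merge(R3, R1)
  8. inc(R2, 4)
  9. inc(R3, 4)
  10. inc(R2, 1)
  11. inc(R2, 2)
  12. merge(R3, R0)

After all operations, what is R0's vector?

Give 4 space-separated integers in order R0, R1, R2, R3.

Answer: 2 3 0 8

Derivation:
Op 1: inc R0 by 2 -> R0=(2,0,0,0) value=2
Op 2: inc R1 by 3 -> R1=(0,3,0,0) value=3
Op 3: merge R0<->R2 -> R0=(2,0,0,0) R2=(2,0,0,0)
Op 4: merge R3<->R0 -> R3=(2,0,0,0) R0=(2,0,0,0)
Op 5: merge R0<->R2 -> R0=(2,0,0,0) R2=(2,0,0,0)
Op 6: inc R3 by 4 -> R3=(2,0,0,4) value=6
Op 7: merge R3<->R1 -> R3=(2,3,0,4) R1=(2,3,0,4)
Op 8: inc R2 by 4 -> R2=(2,0,4,0) value=6
Op 9: inc R3 by 4 -> R3=(2,3,0,8) value=13
Op 10: inc R2 by 1 -> R2=(2,0,5,0) value=7
Op 11: inc R2 by 2 -> R2=(2,0,7,0) value=9
Op 12: merge R3<->R0 -> R3=(2,3,0,8) R0=(2,3,0,8)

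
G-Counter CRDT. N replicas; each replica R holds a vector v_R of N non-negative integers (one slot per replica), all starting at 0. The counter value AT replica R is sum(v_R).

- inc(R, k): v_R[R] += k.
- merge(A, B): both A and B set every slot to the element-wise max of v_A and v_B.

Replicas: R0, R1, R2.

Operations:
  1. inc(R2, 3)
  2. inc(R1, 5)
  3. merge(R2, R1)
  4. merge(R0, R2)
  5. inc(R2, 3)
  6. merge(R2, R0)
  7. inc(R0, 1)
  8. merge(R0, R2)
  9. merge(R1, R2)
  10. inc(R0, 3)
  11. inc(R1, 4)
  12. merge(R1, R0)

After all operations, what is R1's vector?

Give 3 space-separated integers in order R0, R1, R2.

Op 1: inc R2 by 3 -> R2=(0,0,3) value=3
Op 2: inc R1 by 5 -> R1=(0,5,0) value=5
Op 3: merge R2<->R1 -> R2=(0,5,3) R1=(0,5,3)
Op 4: merge R0<->R2 -> R0=(0,5,3) R2=(0,5,3)
Op 5: inc R2 by 3 -> R2=(0,5,6) value=11
Op 6: merge R2<->R0 -> R2=(0,5,6) R0=(0,5,6)
Op 7: inc R0 by 1 -> R0=(1,5,6) value=12
Op 8: merge R0<->R2 -> R0=(1,5,6) R2=(1,5,6)
Op 9: merge R1<->R2 -> R1=(1,5,6) R2=(1,5,6)
Op 10: inc R0 by 3 -> R0=(4,5,6) value=15
Op 11: inc R1 by 4 -> R1=(1,9,6) value=16
Op 12: merge R1<->R0 -> R1=(4,9,6) R0=(4,9,6)

Answer: 4 9 6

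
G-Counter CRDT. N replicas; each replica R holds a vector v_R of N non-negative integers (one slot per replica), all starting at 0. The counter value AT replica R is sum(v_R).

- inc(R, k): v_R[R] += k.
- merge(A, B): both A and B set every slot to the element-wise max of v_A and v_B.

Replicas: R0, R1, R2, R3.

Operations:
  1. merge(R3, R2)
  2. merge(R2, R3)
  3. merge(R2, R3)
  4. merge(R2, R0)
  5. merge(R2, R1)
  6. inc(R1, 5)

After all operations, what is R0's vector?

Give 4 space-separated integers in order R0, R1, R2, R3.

Answer: 0 0 0 0

Derivation:
Op 1: merge R3<->R2 -> R3=(0,0,0,0) R2=(0,0,0,0)
Op 2: merge R2<->R3 -> R2=(0,0,0,0) R3=(0,0,0,0)
Op 3: merge R2<->R3 -> R2=(0,0,0,0) R3=(0,0,0,0)
Op 4: merge R2<->R0 -> R2=(0,0,0,0) R0=(0,0,0,0)
Op 5: merge R2<->R1 -> R2=(0,0,0,0) R1=(0,0,0,0)
Op 6: inc R1 by 5 -> R1=(0,5,0,0) value=5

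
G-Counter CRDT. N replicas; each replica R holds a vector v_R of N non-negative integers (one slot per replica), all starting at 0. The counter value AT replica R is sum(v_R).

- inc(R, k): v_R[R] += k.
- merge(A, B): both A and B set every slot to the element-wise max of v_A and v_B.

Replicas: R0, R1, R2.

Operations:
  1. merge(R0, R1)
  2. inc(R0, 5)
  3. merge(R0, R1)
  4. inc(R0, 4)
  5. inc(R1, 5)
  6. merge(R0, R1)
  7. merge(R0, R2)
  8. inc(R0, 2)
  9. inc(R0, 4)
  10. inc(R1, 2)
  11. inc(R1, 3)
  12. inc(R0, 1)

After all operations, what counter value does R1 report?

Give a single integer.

Op 1: merge R0<->R1 -> R0=(0,0,0) R1=(0,0,0)
Op 2: inc R0 by 5 -> R0=(5,0,0) value=5
Op 3: merge R0<->R1 -> R0=(5,0,0) R1=(5,0,0)
Op 4: inc R0 by 4 -> R0=(9,0,0) value=9
Op 5: inc R1 by 5 -> R1=(5,5,0) value=10
Op 6: merge R0<->R1 -> R0=(9,5,0) R1=(9,5,0)
Op 7: merge R0<->R2 -> R0=(9,5,0) R2=(9,5,0)
Op 8: inc R0 by 2 -> R0=(11,5,0) value=16
Op 9: inc R0 by 4 -> R0=(15,5,0) value=20
Op 10: inc R1 by 2 -> R1=(9,7,0) value=16
Op 11: inc R1 by 3 -> R1=(9,10,0) value=19
Op 12: inc R0 by 1 -> R0=(16,5,0) value=21

Answer: 19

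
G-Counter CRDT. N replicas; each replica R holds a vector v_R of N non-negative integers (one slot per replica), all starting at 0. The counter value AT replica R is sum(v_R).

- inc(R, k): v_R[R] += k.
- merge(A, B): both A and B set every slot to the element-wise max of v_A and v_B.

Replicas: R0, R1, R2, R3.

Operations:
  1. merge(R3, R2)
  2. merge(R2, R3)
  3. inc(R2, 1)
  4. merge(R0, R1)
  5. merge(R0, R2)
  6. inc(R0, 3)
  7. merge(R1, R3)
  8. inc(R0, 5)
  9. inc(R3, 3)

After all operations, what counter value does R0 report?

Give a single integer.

Op 1: merge R3<->R2 -> R3=(0,0,0,0) R2=(0,0,0,0)
Op 2: merge R2<->R3 -> R2=(0,0,0,0) R3=(0,0,0,0)
Op 3: inc R2 by 1 -> R2=(0,0,1,0) value=1
Op 4: merge R0<->R1 -> R0=(0,0,0,0) R1=(0,0,0,0)
Op 5: merge R0<->R2 -> R0=(0,0,1,0) R2=(0,0,1,0)
Op 6: inc R0 by 3 -> R0=(3,0,1,0) value=4
Op 7: merge R1<->R3 -> R1=(0,0,0,0) R3=(0,0,0,0)
Op 8: inc R0 by 5 -> R0=(8,0,1,0) value=9
Op 9: inc R3 by 3 -> R3=(0,0,0,3) value=3

Answer: 9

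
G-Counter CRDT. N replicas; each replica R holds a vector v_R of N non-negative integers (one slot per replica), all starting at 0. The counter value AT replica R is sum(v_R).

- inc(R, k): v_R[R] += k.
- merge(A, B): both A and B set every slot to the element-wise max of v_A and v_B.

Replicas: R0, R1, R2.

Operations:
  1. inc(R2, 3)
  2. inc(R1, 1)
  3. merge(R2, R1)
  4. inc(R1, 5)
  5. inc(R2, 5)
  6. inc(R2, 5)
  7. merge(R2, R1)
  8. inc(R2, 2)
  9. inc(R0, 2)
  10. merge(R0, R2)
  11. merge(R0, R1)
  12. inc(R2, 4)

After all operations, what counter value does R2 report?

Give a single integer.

Answer: 27

Derivation:
Op 1: inc R2 by 3 -> R2=(0,0,3) value=3
Op 2: inc R1 by 1 -> R1=(0,1,0) value=1
Op 3: merge R2<->R1 -> R2=(0,1,3) R1=(0,1,3)
Op 4: inc R1 by 5 -> R1=(0,6,3) value=9
Op 5: inc R2 by 5 -> R2=(0,1,8) value=9
Op 6: inc R2 by 5 -> R2=(0,1,13) value=14
Op 7: merge R2<->R1 -> R2=(0,6,13) R1=(0,6,13)
Op 8: inc R2 by 2 -> R2=(0,6,15) value=21
Op 9: inc R0 by 2 -> R0=(2,0,0) value=2
Op 10: merge R0<->R2 -> R0=(2,6,15) R2=(2,6,15)
Op 11: merge R0<->R1 -> R0=(2,6,15) R1=(2,6,15)
Op 12: inc R2 by 4 -> R2=(2,6,19) value=27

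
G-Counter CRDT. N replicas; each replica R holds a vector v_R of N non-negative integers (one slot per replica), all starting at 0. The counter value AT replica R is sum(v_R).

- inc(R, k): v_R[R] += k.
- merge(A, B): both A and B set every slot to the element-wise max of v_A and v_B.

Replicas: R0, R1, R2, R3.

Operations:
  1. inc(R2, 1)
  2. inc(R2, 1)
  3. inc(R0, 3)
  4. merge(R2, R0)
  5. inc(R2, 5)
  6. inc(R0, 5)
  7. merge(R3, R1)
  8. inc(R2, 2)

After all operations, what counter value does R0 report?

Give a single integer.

Op 1: inc R2 by 1 -> R2=(0,0,1,0) value=1
Op 2: inc R2 by 1 -> R2=(0,0,2,0) value=2
Op 3: inc R0 by 3 -> R0=(3,0,0,0) value=3
Op 4: merge R2<->R0 -> R2=(3,0,2,0) R0=(3,0,2,0)
Op 5: inc R2 by 5 -> R2=(3,0,7,0) value=10
Op 6: inc R0 by 5 -> R0=(8,0,2,0) value=10
Op 7: merge R3<->R1 -> R3=(0,0,0,0) R1=(0,0,0,0)
Op 8: inc R2 by 2 -> R2=(3,0,9,0) value=12

Answer: 10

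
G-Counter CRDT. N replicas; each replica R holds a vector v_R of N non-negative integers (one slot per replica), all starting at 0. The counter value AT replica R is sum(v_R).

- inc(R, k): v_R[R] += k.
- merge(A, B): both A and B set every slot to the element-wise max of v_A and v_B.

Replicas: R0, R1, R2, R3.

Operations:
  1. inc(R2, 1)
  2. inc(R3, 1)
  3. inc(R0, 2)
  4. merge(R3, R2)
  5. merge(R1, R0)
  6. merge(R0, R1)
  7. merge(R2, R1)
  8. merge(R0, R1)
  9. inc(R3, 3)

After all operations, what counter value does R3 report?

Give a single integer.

Answer: 5

Derivation:
Op 1: inc R2 by 1 -> R2=(0,0,1,0) value=1
Op 2: inc R3 by 1 -> R3=(0,0,0,1) value=1
Op 3: inc R0 by 2 -> R0=(2,0,0,0) value=2
Op 4: merge R3<->R2 -> R3=(0,0,1,1) R2=(0,0,1,1)
Op 5: merge R1<->R0 -> R1=(2,0,0,0) R0=(2,0,0,0)
Op 6: merge R0<->R1 -> R0=(2,0,0,0) R1=(2,0,0,0)
Op 7: merge R2<->R1 -> R2=(2,0,1,1) R1=(2,0,1,1)
Op 8: merge R0<->R1 -> R0=(2,0,1,1) R1=(2,0,1,1)
Op 9: inc R3 by 3 -> R3=(0,0,1,4) value=5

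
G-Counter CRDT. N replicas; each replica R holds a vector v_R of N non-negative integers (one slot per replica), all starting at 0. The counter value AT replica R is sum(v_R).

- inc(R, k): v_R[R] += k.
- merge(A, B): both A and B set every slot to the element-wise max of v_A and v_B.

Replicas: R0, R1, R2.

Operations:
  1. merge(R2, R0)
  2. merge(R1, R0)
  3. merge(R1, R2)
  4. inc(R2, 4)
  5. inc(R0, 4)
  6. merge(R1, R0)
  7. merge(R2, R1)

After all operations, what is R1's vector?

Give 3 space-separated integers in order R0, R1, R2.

Op 1: merge R2<->R0 -> R2=(0,0,0) R0=(0,0,0)
Op 2: merge R1<->R0 -> R1=(0,0,0) R0=(0,0,0)
Op 3: merge R1<->R2 -> R1=(0,0,0) R2=(0,0,0)
Op 4: inc R2 by 4 -> R2=(0,0,4) value=4
Op 5: inc R0 by 4 -> R0=(4,0,0) value=4
Op 6: merge R1<->R0 -> R1=(4,0,0) R0=(4,0,0)
Op 7: merge R2<->R1 -> R2=(4,0,4) R1=(4,0,4)

Answer: 4 0 4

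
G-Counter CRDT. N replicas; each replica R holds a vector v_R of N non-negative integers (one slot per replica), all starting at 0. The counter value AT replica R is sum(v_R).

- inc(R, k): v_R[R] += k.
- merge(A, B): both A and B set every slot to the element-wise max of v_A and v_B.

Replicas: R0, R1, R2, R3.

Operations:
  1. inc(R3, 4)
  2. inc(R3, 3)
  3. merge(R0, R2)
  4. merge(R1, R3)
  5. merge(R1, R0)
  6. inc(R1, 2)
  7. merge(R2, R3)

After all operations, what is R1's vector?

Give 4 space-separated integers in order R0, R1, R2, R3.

Op 1: inc R3 by 4 -> R3=(0,0,0,4) value=4
Op 2: inc R3 by 3 -> R3=(0,0,0,7) value=7
Op 3: merge R0<->R2 -> R0=(0,0,0,0) R2=(0,0,0,0)
Op 4: merge R1<->R3 -> R1=(0,0,0,7) R3=(0,0,0,7)
Op 5: merge R1<->R0 -> R1=(0,0,0,7) R0=(0,0,0,7)
Op 6: inc R1 by 2 -> R1=(0,2,0,7) value=9
Op 7: merge R2<->R3 -> R2=(0,0,0,7) R3=(0,0,0,7)

Answer: 0 2 0 7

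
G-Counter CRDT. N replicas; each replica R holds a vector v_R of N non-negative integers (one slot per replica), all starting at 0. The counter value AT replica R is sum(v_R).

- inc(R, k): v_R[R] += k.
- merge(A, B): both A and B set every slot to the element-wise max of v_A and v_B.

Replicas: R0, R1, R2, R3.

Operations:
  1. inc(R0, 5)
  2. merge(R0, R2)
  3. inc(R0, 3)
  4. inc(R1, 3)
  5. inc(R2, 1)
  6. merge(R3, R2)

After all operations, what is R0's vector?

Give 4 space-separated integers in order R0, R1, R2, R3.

Answer: 8 0 0 0

Derivation:
Op 1: inc R0 by 5 -> R0=(5,0,0,0) value=5
Op 2: merge R0<->R2 -> R0=(5,0,0,0) R2=(5,0,0,0)
Op 3: inc R0 by 3 -> R0=(8,0,0,0) value=8
Op 4: inc R1 by 3 -> R1=(0,3,0,0) value=3
Op 5: inc R2 by 1 -> R2=(5,0,1,0) value=6
Op 6: merge R3<->R2 -> R3=(5,0,1,0) R2=(5,0,1,0)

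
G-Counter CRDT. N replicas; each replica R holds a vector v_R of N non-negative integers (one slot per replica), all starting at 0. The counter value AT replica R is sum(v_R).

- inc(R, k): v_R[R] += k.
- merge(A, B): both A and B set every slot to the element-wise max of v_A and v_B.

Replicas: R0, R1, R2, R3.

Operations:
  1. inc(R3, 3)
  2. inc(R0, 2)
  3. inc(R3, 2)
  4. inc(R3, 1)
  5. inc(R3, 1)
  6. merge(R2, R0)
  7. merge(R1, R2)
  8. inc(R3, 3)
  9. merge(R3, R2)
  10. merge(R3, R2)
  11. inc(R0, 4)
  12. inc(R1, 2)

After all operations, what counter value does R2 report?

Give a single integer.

Op 1: inc R3 by 3 -> R3=(0,0,0,3) value=3
Op 2: inc R0 by 2 -> R0=(2,0,0,0) value=2
Op 3: inc R3 by 2 -> R3=(0,0,0,5) value=5
Op 4: inc R3 by 1 -> R3=(0,0,0,6) value=6
Op 5: inc R3 by 1 -> R3=(0,0,0,7) value=7
Op 6: merge R2<->R0 -> R2=(2,0,0,0) R0=(2,0,0,0)
Op 7: merge R1<->R2 -> R1=(2,0,0,0) R2=(2,0,0,0)
Op 8: inc R3 by 3 -> R3=(0,0,0,10) value=10
Op 9: merge R3<->R2 -> R3=(2,0,0,10) R2=(2,0,0,10)
Op 10: merge R3<->R2 -> R3=(2,0,0,10) R2=(2,0,0,10)
Op 11: inc R0 by 4 -> R0=(6,0,0,0) value=6
Op 12: inc R1 by 2 -> R1=(2,2,0,0) value=4

Answer: 12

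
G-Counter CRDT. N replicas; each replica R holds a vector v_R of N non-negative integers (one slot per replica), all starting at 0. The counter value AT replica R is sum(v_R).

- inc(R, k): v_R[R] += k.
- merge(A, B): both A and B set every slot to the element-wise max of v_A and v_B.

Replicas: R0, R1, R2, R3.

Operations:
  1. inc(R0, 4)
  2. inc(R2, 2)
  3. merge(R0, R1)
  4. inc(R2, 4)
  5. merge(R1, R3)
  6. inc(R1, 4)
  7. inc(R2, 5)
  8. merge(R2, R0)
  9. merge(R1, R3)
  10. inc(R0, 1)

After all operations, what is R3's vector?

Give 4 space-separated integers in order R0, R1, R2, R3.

Answer: 4 4 0 0

Derivation:
Op 1: inc R0 by 4 -> R0=(4,0,0,0) value=4
Op 2: inc R2 by 2 -> R2=(0,0,2,0) value=2
Op 3: merge R0<->R1 -> R0=(4,0,0,0) R1=(4,0,0,0)
Op 4: inc R2 by 4 -> R2=(0,0,6,0) value=6
Op 5: merge R1<->R3 -> R1=(4,0,0,0) R3=(4,0,0,0)
Op 6: inc R1 by 4 -> R1=(4,4,0,0) value=8
Op 7: inc R2 by 5 -> R2=(0,0,11,0) value=11
Op 8: merge R2<->R0 -> R2=(4,0,11,0) R0=(4,0,11,0)
Op 9: merge R1<->R3 -> R1=(4,4,0,0) R3=(4,4,0,0)
Op 10: inc R0 by 1 -> R0=(5,0,11,0) value=16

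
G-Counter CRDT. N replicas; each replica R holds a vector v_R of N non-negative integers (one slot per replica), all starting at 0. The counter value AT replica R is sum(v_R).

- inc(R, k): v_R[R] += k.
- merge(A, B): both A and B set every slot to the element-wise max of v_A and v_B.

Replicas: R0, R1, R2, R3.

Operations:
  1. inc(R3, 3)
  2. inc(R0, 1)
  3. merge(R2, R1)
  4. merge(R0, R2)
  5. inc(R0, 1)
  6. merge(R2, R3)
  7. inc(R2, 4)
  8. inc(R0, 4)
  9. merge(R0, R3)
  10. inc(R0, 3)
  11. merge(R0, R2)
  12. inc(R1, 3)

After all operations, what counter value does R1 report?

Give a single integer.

Op 1: inc R3 by 3 -> R3=(0,0,0,3) value=3
Op 2: inc R0 by 1 -> R0=(1,0,0,0) value=1
Op 3: merge R2<->R1 -> R2=(0,0,0,0) R1=(0,0,0,0)
Op 4: merge R0<->R2 -> R0=(1,0,0,0) R2=(1,0,0,0)
Op 5: inc R0 by 1 -> R0=(2,0,0,0) value=2
Op 6: merge R2<->R3 -> R2=(1,0,0,3) R3=(1,0,0,3)
Op 7: inc R2 by 4 -> R2=(1,0,4,3) value=8
Op 8: inc R0 by 4 -> R0=(6,0,0,0) value=6
Op 9: merge R0<->R3 -> R0=(6,0,0,3) R3=(6,0,0,3)
Op 10: inc R0 by 3 -> R0=(9,0,0,3) value=12
Op 11: merge R0<->R2 -> R0=(9,0,4,3) R2=(9,0,4,3)
Op 12: inc R1 by 3 -> R1=(0,3,0,0) value=3

Answer: 3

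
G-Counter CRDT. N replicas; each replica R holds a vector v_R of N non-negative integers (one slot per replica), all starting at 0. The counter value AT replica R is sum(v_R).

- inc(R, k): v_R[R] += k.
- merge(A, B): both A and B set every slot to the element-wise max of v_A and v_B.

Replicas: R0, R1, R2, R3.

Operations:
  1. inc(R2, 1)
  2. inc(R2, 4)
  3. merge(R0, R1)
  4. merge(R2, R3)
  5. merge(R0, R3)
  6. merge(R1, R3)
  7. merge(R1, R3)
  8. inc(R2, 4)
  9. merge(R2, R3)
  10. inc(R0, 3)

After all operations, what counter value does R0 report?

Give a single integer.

Op 1: inc R2 by 1 -> R2=(0,0,1,0) value=1
Op 2: inc R2 by 4 -> R2=(0,0,5,0) value=5
Op 3: merge R0<->R1 -> R0=(0,0,0,0) R1=(0,0,0,0)
Op 4: merge R2<->R3 -> R2=(0,0,5,0) R3=(0,0,5,0)
Op 5: merge R0<->R3 -> R0=(0,0,5,0) R3=(0,0,5,0)
Op 6: merge R1<->R3 -> R1=(0,0,5,0) R3=(0,0,5,0)
Op 7: merge R1<->R3 -> R1=(0,0,5,0) R3=(0,0,5,0)
Op 8: inc R2 by 4 -> R2=(0,0,9,0) value=9
Op 9: merge R2<->R3 -> R2=(0,0,9,0) R3=(0,0,9,0)
Op 10: inc R0 by 3 -> R0=(3,0,5,0) value=8

Answer: 8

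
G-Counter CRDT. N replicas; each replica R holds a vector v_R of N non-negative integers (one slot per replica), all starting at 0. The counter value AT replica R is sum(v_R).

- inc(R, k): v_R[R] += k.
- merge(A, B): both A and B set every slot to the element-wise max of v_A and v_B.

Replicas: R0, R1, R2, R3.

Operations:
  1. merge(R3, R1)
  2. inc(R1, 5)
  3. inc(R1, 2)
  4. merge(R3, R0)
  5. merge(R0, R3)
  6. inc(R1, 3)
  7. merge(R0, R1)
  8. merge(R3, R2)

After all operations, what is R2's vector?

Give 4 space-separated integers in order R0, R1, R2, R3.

Op 1: merge R3<->R1 -> R3=(0,0,0,0) R1=(0,0,0,0)
Op 2: inc R1 by 5 -> R1=(0,5,0,0) value=5
Op 3: inc R1 by 2 -> R1=(0,7,0,0) value=7
Op 4: merge R3<->R0 -> R3=(0,0,0,0) R0=(0,0,0,0)
Op 5: merge R0<->R3 -> R0=(0,0,0,0) R3=(0,0,0,0)
Op 6: inc R1 by 3 -> R1=(0,10,0,0) value=10
Op 7: merge R0<->R1 -> R0=(0,10,0,0) R1=(0,10,0,0)
Op 8: merge R3<->R2 -> R3=(0,0,0,0) R2=(0,0,0,0)

Answer: 0 0 0 0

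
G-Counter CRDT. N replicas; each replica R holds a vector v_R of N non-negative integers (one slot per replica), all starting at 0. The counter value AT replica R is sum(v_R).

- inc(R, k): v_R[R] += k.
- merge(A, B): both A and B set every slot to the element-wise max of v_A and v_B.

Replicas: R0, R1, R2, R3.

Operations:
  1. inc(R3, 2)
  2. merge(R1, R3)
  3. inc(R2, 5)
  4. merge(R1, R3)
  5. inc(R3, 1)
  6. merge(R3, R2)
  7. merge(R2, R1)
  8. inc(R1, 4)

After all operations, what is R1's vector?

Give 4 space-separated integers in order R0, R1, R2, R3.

Op 1: inc R3 by 2 -> R3=(0,0,0,2) value=2
Op 2: merge R1<->R3 -> R1=(0,0,0,2) R3=(0,0,0,2)
Op 3: inc R2 by 5 -> R2=(0,0,5,0) value=5
Op 4: merge R1<->R3 -> R1=(0,0,0,2) R3=(0,0,0,2)
Op 5: inc R3 by 1 -> R3=(0,0,0,3) value=3
Op 6: merge R3<->R2 -> R3=(0,0,5,3) R2=(0,0,5,3)
Op 7: merge R2<->R1 -> R2=(0,0,5,3) R1=(0,0,5,3)
Op 8: inc R1 by 4 -> R1=(0,4,5,3) value=12

Answer: 0 4 5 3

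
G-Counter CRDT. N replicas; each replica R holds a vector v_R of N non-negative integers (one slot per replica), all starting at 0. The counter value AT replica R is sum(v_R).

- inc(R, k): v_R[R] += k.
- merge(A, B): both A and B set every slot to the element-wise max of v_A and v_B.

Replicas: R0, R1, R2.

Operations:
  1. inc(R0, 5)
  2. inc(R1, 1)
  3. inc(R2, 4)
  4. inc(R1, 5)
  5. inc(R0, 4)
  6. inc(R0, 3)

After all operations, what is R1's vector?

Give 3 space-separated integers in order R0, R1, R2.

Op 1: inc R0 by 5 -> R0=(5,0,0) value=5
Op 2: inc R1 by 1 -> R1=(0,1,0) value=1
Op 3: inc R2 by 4 -> R2=(0,0,4) value=4
Op 4: inc R1 by 5 -> R1=(0,6,0) value=6
Op 5: inc R0 by 4 -> R0=(9,0,0) value=9
Op 6: inc R0 by 3 -> R0=(12,0,0) value=12

Answer: 0 6 0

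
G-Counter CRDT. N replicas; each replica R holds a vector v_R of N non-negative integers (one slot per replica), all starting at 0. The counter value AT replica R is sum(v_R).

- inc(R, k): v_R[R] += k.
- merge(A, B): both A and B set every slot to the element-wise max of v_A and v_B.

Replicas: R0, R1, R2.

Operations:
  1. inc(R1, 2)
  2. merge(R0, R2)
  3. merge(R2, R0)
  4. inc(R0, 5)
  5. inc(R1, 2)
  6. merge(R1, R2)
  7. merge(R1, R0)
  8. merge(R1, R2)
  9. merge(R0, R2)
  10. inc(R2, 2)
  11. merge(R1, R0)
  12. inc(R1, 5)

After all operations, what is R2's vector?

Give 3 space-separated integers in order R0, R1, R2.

Answer: 5 4 2

Derivation:
Op 1: inc R1 by 2 -> R1=(0,2,0) value=2
Op 2: merge R0<->R2 -> R0=(0,0,0) R2=(0,0,0)
Op 3: merge R2<->R0 -> R2=(0,0,0) R0=(0,0,0)
Op 4: inc R0 by 5 -> R0=(5,0,0) value=5
Op 5: inc R1 by 2 -> R1=(0,4,0) value=4
Op 6: merge R1<->R2 -> R1=(0,4,0) R2=(0,4,0)
Op 7: merge R1<->R0 -> R1=(5,4,0) R0=(5,4,0)
Op 8: merge R1<->R2 -> R1=(5,4,0) R2=(5,4,0)
Op 9: merge R0<->R2 -> R0=(5,4,0) R2=(5,4,0)
Op 10: inc R2 by 2 -> R2=(5,4,2) value=11
Op 11: merge R1<->R0 -> R1=(5,4,0) R0=(5,4,0)
Op 12: inc R1 by 5 -> R1=(5,9,0) value=14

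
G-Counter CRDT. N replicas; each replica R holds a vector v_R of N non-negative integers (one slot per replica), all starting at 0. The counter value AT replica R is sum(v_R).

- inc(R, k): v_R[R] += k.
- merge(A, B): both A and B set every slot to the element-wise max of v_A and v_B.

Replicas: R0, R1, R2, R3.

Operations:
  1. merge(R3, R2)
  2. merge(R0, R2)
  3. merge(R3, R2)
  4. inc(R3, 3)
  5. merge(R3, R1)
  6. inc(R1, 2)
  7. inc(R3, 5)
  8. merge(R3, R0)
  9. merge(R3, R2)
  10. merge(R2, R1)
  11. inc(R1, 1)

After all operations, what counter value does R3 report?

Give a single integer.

Answer: 8

Derivation:
Op 1: merge R3<->R2 -> R3=(0,0,0,0) R2=(0,0,0,0)
Op 2: merge R0<->R2 -> R0=(0,0,0,0) R2=(0,0,0,0)
Op 3: merge R3<->R2 -> R3=(0,0,0,0) R2=(0,0,0,0)
Op 4: inc R3 by 3 -> R3=(0,0,0,3) value=3
Op 5: merge R3<->R1 -> R3=(0,0,0,3) R1=(0,0,0,3)
Op 6: inc R1 by 2 -> R1=(0,2,0,3) value=5
Op 7: inc R3 by 5 -> R3=(0,0,0,8) value=8
Op 8: merge R3<->R0 -> R3=(0,0,0,8) R0=(0,0,0,8)
Op 9: merge R3<->R2 -> R3=(0,0,0,8) R2=(0,0,0,8)
Op 10: merge R2<->R1 -> R2=(0,2,0,8) R1=(0,2,0,8)
Op 11: inc R1 by 1 -> R1=(0,3,0,8) value=11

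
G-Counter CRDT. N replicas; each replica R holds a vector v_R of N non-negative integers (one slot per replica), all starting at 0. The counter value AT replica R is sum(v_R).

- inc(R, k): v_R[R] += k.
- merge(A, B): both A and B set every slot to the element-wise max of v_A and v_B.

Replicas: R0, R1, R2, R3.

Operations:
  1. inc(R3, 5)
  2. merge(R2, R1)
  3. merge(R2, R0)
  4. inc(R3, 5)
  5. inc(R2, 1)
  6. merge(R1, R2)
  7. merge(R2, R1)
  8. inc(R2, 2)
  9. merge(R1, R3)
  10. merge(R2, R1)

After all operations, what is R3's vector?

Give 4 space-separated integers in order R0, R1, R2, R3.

Op 1: inc R3 by 5 -> R3=(0,0,0,5) value=5
Op 2: merge R2<->R1 -> R2=(0,0,0,0) R1=(0,0,0,0)
Op 3: merge R2<->R0 -> R2=(0,0,0,0) R0=(0,0,0,0)
Op 4: inc R3 by 5 -> R3=(0,0,0,10) value=10
Op 5: inc R2 by 1 -> R2=(0,0,1,0) value=1
Op 6: merge R1<->R2 -> R1=(0,0,1,0) R2=(0,0,1,0)
Op 7: merge R2<->R1 -> R2=(0,0,1,0) R1=(0,0,1,0)
Op 8: inc R2 by 2 -> R2=(0,0,3,0) value=3
Op 9: merge R1<->R3 -> R1=(0,0,1,10) R3=(0,0,1,10)
Op 10: merge R2<->R1 -> R2=(0,0,3,10) R1=(0,0,3,10)

Answer: 0 0 1 10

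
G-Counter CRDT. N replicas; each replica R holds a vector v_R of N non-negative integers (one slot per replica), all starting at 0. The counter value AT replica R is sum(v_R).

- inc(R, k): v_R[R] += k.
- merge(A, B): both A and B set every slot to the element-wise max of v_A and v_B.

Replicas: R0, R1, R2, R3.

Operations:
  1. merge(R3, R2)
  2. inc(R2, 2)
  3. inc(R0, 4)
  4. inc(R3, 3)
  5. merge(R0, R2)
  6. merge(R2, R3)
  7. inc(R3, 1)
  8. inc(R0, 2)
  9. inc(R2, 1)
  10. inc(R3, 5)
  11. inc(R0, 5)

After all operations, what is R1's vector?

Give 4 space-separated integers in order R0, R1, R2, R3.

Answer: 0 0 0 0

Derivation:
Op 1: merge R3<->R2 -> R3=(0,0,0,0) R2=(0,0,0,0)
Op 2: inc R2 by 2 -> R2=(0,0,2,0) value=2
Op 3: inc R0 by 4 -> R0=(4,0,0,0) value=4
Op 4: inc R3 by 3 -> R3=(0,0,0,3) value=3
Op 5: merge R0<->R2 -> R0=(4,0,2,0) R2=(4,0,2,0)
Op 6: merge R2<->R3 -> R2=(4,0,2,3) R3=(4,0,2,3)
Op 7: inc R3 by 1 -> R3=(4,0,2,4) value=10
Op 8: inc R0 by 2 -> R0=(6,0,2,0) value=8
Op 9: inc R2 by 1 -> R2=(4,0,3,3) value=10
Op 10: inc R3 by 5 -> R3=(4,0,2,9) value=15
Op 11: inc R0 by 5 -> R0=(11,0,2,0) value=13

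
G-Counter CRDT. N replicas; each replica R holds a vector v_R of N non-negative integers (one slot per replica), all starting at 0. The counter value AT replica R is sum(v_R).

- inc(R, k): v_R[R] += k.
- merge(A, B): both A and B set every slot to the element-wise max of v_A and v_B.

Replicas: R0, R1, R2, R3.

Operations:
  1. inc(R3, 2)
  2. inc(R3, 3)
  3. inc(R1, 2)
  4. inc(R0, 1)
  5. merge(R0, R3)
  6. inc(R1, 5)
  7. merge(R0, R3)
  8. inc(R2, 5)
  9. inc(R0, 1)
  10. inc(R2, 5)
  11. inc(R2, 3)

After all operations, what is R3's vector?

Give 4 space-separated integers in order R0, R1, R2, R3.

Answer: 1 0 0 5

Derivation:
Op 1: inc R3 by 2 -> R3=(0,0,0,2) value=2
Op 2: inc R3 by 3 -> R3=(0,0,0,5) value=5
Op 3: inc R1 by 2 -> R1=(0,2,0,0) value=2
Op 4: inc R0 by 1 -> R0=(1,0,0,0) value=1
Op 5: merge R0<->R3 -> R0=(1,0,0,5) R3=(1,0,0,5)
Op 6: inc R1 by 5 -> R1=(0,7,0,0) value=7
Op 7: merge R0<->R3 -> R0=(1,0,0,5) R3=(1,0,0,5)
Op 8: inc R2 by 5 -> R2=(0,0,5,0) value=5
Op 9: inc R0 by 1 -> R0=(2,0,0,5) value=7
Op 10: inc R2 by 5 -> R2=(0,0,10,0) value=10
Op 11: inc R2 by 3 -> R2=(0,0,13,0) value=13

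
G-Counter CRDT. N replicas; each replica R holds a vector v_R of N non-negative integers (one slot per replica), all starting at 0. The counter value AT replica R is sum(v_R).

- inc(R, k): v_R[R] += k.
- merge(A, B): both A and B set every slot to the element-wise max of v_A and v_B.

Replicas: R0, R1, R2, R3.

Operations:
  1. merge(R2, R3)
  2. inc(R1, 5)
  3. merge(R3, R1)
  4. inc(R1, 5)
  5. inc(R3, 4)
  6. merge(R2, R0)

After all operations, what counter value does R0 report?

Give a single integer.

Op 1: merge R2<->R3 -> R2=(0,0,0,0) R3=(0,0,0,0)
Op 2: inc R1 by 5 -> R1=(0,5,0,0) value=5
Op 3: merge R3<->R1 -> R3=(0,5,0,0) R1=(0,5,0,0)
Op 4: inc R1 by 5 -> R1=(0,10,0,0) value=10
Op 5: inc R3 by 4 -> R3=(0,5,0,4) value=9
Op 6: merge R2<->R0 -> R2=(0,0,0,0) R0=(0,0,0,0)

Answer: 0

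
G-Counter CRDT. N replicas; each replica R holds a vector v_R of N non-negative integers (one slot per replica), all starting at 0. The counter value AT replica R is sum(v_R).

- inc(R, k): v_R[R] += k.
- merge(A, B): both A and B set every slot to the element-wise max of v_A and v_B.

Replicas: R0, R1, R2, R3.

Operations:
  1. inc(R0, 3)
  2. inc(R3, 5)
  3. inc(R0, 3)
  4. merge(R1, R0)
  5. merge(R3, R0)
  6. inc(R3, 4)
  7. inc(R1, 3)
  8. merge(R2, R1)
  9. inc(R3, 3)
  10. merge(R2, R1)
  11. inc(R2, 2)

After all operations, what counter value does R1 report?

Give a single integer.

Answer: 9

Derivation:
Op 1: inc R0 by 3 -> R0=(3,0,0,0) value=3
Op 2: inc R3 by 5 -> R3=(0,0,0,5) value=5
Op 3: inc R0 by 3 -> R0=(6,0,0,0) value=6
Op 4: merge R1<->R0 -> R1=(6,0,0,0) R0=(6,0,0,0)
Op 5: merge R3<->R0 -> R3=(6,0,0,5) R0=(6,0,0,5)
Op 6: inc R3 by 4 -> R3=(6,0,0,9) value=15
Op 7: inc R1 by 3 -> R1=(6,3,0,0) value=9
Op 8: merge R2<->R1 -> R2=(6,3,0,0) R1=(6,3,0,0)
Op 9: inc R3 by 3 -> R3=(6,0,0,12) value=18
Op 10: merge R2<->R1 -> R2=(6,3,0,0) R1=(6,3,0,0)
Op 11: inc R2 by 2 -> R2=(6,3,2,0) value=11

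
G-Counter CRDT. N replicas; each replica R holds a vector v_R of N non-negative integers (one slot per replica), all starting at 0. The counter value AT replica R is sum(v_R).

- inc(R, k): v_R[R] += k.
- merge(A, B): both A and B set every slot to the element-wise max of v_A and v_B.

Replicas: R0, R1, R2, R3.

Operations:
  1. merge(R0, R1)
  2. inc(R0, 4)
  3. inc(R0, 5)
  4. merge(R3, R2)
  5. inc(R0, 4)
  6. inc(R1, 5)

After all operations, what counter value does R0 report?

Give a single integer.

Answer: 13

Derivation:
Op 1: merge R0<->R1 -> R0=(0,0,0,0) R1=(0,0,0,0)
Op 2: inc R0 by 4 -> R0=(4,0,0,0) value=4
Op 3: inc R0 by 5 -> R0=(9,0,0,0) value=9
Op 4: merge R3<->R2 -> R3=(0,0,0,0) R2=(0,0,0,0)
Op 5: inc R0 by 4 -> R0=(13,0,0,0) value=13
Op 6: inc R1 by 5 -> R1=(0,5,0,0) value=5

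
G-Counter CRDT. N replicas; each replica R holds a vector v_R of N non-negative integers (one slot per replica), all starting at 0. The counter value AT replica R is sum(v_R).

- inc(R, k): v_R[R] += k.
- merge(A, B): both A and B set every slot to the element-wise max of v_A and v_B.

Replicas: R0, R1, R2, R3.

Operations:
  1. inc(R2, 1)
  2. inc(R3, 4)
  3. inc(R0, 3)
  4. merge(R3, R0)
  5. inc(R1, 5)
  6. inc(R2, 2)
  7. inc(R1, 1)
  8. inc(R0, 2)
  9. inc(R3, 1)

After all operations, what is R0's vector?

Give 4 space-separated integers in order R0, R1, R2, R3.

Op 1: inc R2 by 1 -> R2=(0,0,1,0) value=1
Op 2: inc R3 by 4 -> R3=(0,0,0,4) value=4
Op 3: inc R0 by 3 -> R0=(3,0,0,0) value=3
Op 4: merge R3<->R0 -> R3=(3,0,0,4) R0=(3,0,0,4)
Op 5: inc R1 by 5 -> R1=(0,5,0,0) value=5
Op 6: inc R2 by 2 -> R2=(0,0,3,0) value=3
Op 7: inc R1 by 1 -> R1=(0,6,0,0) value=6
Op 8: inc R0 by 2 -> R0=(5,0,0,4) value=9
Op 9: inc R3 by 1 -> R3=(3,0,0,5) value=8

Answer: 5 0 0 4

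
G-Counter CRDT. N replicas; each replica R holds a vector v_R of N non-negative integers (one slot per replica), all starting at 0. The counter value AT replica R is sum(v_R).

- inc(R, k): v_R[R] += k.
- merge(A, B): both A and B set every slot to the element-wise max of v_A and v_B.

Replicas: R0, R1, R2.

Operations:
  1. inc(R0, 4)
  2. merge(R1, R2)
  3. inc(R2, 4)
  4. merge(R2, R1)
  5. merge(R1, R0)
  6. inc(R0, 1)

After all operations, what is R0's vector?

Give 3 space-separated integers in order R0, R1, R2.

Answer: 5 0 4

Derivation:
Op 1: inc R0 by 4 -> R0=(4,0,0) value=4
Op 2: merge R1<->R2 -> R1=(0,0,0) R2=(0,0,0)
Op 3: inc R2 by 4 -> R2=(0,0,4) value=4
Op 4: merge R2<->R1 -> R2=(0,0,4) R1=(0,0,4)
Op 5: merge R1<->R0 -> R1=(4,0,4) R0=(4,0,4)
Op 6: inc R0 by 1 -> R0=(5,0,4) value=9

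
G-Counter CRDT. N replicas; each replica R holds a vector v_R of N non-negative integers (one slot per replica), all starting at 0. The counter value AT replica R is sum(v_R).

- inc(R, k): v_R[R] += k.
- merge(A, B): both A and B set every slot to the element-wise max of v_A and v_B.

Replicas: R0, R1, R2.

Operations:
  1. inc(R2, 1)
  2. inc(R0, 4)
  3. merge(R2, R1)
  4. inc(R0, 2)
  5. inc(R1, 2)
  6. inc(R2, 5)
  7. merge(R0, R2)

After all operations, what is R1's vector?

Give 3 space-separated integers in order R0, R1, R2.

Op 1: inc R2 by 1 -> R2=(0,0,1) value=1
Op 2: inc R0 by 4 -> R0=(4,0,0) value=4
Op 3: merge R2<->R1 -> R2=(0,0,1) R1=(0,0,1)
Op 4: inc R0 by 2 -> R0=(6,0,0) value=6
Op 5: inc R1 by 2 -> R1=(0,2,1) value=3
Op 6: inc R2 by 5 -> R2=(0,0,6) value=6
Op 7: merge R0<->R2 -> R0=(6,0,6) R2=(6,0,6)

Answer: 0 2 1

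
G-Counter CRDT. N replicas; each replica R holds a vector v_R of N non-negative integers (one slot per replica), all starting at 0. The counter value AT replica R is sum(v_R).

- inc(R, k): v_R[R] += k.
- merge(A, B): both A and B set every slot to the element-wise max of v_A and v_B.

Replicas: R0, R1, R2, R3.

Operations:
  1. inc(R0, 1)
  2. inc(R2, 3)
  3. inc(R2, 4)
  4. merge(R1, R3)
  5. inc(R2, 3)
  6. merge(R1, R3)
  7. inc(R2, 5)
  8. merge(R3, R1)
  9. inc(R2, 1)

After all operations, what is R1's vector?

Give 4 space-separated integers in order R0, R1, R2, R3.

Answer: 0 0 0 0

Derivation:
Op 1: inc R0 by 1 -> R0=(1,0,0,0) value=1
Op 2: inc R2 by 3 -> R2=(0,0,3,0) value=3
Op 3: inc R2 by 4 -> R2=(0,0,7,0) value=7
Op 4: merge R1<->R3 -> R1=(0,0,0,0) R3=(0,0,0,0)
Op 5: inc R2 by 3 -> R2=(0,0,10,0) value=10
Op 6: merge R1<->R3 -> R1=(0,0,0,0) R3=(0,0,0,0)
Op 7: inc R2 by 5 -> R2=(0,0,15,0) value=15
Op 8: merge R3<->R1 -> R3=(0,0,0,0) R1=(0,0,0,0)
Op 9: inc R2 by 1 -> R2=(0,0,16,0) value=16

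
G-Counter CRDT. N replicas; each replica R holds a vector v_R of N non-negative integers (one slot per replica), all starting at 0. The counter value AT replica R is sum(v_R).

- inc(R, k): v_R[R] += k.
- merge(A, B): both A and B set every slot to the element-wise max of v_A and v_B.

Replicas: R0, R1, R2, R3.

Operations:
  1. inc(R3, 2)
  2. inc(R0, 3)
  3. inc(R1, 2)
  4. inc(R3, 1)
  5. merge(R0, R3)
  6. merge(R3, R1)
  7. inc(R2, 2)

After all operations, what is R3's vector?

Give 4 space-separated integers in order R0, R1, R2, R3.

Answer: 3 2 0 3

Derivation:
Op 1: inc R3 by 2 -> R3=(0,0,0,2) value=2
Op 2: inc R0 by 3 -> R0=(3,0,0,0) value=3
Op 3: inc R1 by 2 -> R1=(0,2,0,0) value=2
Op 4: inc R3 by 1 -> R3=(0,0,0,3) value=3
Op 5: merge R0<->R3 -> R0=(3,0,0,3) R3=(3,0,0,3)
Op 6: merge R3<->R1 -> R3=(3,2,0,3) R1=(3,2,0,3)
Op 7: inc R2 by 2 -> R2=(0,0,2,0) value=2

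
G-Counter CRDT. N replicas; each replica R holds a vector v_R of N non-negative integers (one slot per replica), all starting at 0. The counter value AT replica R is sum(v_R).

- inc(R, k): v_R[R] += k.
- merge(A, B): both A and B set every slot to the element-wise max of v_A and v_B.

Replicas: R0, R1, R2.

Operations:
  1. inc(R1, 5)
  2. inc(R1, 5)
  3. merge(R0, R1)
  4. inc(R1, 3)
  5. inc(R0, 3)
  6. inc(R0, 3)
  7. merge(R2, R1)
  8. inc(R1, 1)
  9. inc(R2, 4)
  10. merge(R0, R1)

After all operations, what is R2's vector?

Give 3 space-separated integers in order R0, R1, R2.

Answer: 0 13 4

Derivation:
Op 1: inc R1 by 5 -> R1=(0,5,0) value=5
Op 2: inc R1 by 5 -> R1=(0,10,0) value=10
Op 3: merge R0<->R1 -> R0=(0,10,0) R1=(0,10,0)
Op 4: inc R1 by 3 -> R1=(0,13,0) value=13
Op 5: inc R0 by 3 -> R0=(3,10,0) value=13
Op 6: inc R0 by 3 -> R0=(6,10,0) value=16
Op 7: merge R2<->R1 -> R2=(0,13,0) R1=(0,13,0)
Op 8: inc R1 by 1 -> R1=(0,14,0) value=14
Op 9: inc R2 by 4 -> R2=(0,13,4) value=17
Op 10: merge R0<->R1 -> R0=(6,14,0) R1=(6,14,0)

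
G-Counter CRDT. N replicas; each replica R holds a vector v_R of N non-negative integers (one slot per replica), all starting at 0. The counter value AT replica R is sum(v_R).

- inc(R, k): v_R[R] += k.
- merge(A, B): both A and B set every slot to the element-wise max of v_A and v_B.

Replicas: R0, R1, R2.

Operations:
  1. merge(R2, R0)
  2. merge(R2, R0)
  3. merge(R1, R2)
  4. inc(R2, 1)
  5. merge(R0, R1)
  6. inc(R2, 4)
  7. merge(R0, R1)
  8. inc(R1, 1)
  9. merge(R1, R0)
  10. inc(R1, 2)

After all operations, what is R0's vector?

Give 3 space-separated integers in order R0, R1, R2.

Answer: 0 1 0

Derivation:
Op 1: merge R2<->R0 -> R2=(0,0,0) R0=(0,0,0)
Op 2: merge R2<->R0 -> R2=(0,0,0) R0=(0,0,0)
Op 3: merge R1<->R2 -> R1=(0,0,0) R2=(0,0,0)
Op 4: inc R2 by 1 -> R2=(0,0,1) value=1
Op 5: merge R0<->R1 -> R0=(0,0,0) R1=(0,0,0)
Op 6: inc R2 by 4 -> R2=(0,0,5) value=5
Op 7: merge R0<->R1 -> R0=(0,0,0) R1=(0,0,0)
Op 8: inc R1 by 1 -> R1=(0,1,0) value=1
Op 9: merge R1<->R0 -> R1=(0,1,0) R0=(0,1,0)
Op 10: inc R1 by 2 -> R1=(0,3,0) value=3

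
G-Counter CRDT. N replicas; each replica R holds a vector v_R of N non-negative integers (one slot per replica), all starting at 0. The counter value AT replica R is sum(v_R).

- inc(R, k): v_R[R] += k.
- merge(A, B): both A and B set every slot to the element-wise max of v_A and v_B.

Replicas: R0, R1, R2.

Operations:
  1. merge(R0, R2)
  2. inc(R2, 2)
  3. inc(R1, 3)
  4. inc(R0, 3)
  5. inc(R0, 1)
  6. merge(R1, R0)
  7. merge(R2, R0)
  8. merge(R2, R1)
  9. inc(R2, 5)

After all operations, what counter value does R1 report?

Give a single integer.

Op 1: merge R0<->R2 -> R0=(0,0,0) R2=(0,0,0)
Op 2: inc R2 by 2 -> R2=(0,0,2) value=2
Op 3: inc R1 by 3 -> R1=(0,3,0) value=3
Op 4: inc R0 by 3 -> R0=(3,0,0) value=3
Op 5: inc R0 by 1 -> R0=(4,0,0) value=4
Op 6: merge R1<->R0 -> R1=(4,3,0) R0=(4,3,0)
Op 7: merge R2<->R0 -> R2=(4,3,2) R0=(4,3,2)
Op 8: merge R2<->R1 -> R2=(4,3,2) R1=(4,3,2)
Op 9: inc R2 by 5 -> R2=(4,3,7) value=14

Answer: 9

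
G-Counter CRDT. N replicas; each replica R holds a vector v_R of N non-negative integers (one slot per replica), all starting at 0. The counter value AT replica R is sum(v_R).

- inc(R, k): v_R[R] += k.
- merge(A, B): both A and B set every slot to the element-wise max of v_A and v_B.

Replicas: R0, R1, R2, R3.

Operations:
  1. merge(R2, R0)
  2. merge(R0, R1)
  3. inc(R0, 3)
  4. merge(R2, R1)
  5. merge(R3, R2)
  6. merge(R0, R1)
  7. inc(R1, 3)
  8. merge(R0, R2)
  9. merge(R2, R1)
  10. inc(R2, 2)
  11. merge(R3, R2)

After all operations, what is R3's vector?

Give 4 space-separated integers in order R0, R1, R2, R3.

Op 1: merge R2<->R0 -> R2=(0,0,0,0) R0=(0,0,0,0)
Op 2: merge R0<->R1 -> R0=(0,0,0,0) R1=(0,0,0,0)
Op 3: inc R0 by 3 -> R0=(3,0,0,0) value=3
Op 4: merge R2<->R1 -> R2=(0,0,0,0) R1=(0,0,0,0)
Op 5: merge R3<->R2 -> R3=(0,0,0,0) R2=(0,0,0,0)
Op 6: merge R0<->R1 -> R0=(3,0,0,0) R1=(3,0,0,0)
Op 7: inc R1 by 3 -> R1=(3,3,0,0) value=6
Op 8: merge R0<->R2 -> R0=(3,0,0,0) R2=(3,0,0,0)
Op 9: merge R2<->R1 -> R2=(3,3,0,0) R1=(3,3,0,0)
Op 10: inc R2 by 2 -> R2=(3,3,2,0) value=8
Op 11: merge R3<->R2 -> R3=(3,3,2,0) R2=(3,3,2,0)

Answer: 3 3 2 0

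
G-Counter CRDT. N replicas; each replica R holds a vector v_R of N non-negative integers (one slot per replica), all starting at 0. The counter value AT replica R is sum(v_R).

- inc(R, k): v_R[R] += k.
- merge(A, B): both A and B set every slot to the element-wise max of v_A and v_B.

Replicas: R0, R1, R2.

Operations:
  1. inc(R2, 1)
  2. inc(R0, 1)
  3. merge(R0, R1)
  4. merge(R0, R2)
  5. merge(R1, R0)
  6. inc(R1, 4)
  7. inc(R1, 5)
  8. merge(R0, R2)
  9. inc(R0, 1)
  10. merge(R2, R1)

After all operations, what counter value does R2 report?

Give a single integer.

Answer: 11

Derivation:
Op 1: inc R2 by 1 -> R2=(0,0,1) value=1
Op 2: inc R0 by 1 -> R0=(1,0,0) value=1
Op 3: merge R0<->R1 -> R0=(1,0,0) R1=(1,0,0)
Op 4: merge R0<->R2 -> R0=(1,0,1) R2=(1,0,1)
Op 5: merge R1<->R0 -> R1=(1,0,1) R0=(1,0,1)
Op 6: inc R1 by 4 -> R1=(1,4,1) value=6
Op 7: inc R1 by 5 -> R1=(1,9,1) value=11
Op 8: merge R0<->R2 -> R0=(1,0,1) R2=(1,0,1)
Op 9: inc R0 by 1 -> R0=(2,0,1) value=3
Op 10: merge R2<->R1 -> R2=(1,9,1) R1=(1,9,1)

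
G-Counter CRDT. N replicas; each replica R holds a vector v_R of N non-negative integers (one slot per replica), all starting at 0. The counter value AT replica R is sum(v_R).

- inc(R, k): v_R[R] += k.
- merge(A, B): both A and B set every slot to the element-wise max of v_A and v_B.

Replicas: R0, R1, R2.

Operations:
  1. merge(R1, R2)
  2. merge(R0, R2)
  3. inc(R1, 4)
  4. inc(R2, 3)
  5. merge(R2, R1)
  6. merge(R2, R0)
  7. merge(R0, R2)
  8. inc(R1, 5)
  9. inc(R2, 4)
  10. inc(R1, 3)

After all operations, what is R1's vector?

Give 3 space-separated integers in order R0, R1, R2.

Answer: 0 12 3

Derivation:
Op 1: merge R1<->R2 -> R1=(0,0,0) R2=(0,0,0)
Op 2: merge R0<->R2 -> R0=(0,0,0) R2=(0,0,0)
Op 3: inc R1 by 4 -> R1=(0,4,0) value=4
Op 4: inc R2 by 3 -> R2=(0,0,3) value=3
Op 5: merge R2<->R1 -> R2=(0,4,3) R1=(0,4,3)
Op 6: merge R2<->R0 -> R2=(0,4,3) R0=(0,4,3)
Op 7: merge R0<->R2 -> R0=(0,4,3) R2=(0,4,3)
Op 8: inc R1 by 5 -> R1=(0,9,3) value=12
Op 9: inc R2 by 4 -> R2=(0,4,7) value=11
Op 10: inc R1 by 3 -> R1=(0,12,3) value=15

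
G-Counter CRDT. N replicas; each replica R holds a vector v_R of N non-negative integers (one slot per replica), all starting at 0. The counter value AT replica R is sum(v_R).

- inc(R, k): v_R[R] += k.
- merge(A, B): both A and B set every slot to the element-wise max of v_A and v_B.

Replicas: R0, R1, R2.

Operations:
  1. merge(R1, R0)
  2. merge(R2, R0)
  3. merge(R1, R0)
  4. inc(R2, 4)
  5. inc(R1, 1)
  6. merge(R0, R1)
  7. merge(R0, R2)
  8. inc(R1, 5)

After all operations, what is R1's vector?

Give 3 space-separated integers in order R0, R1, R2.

Op 1: merge R1<->R0 -> R1=(0,0,0) R0=(0,0,0)
Op 2: merge R2<->R0 -> R2=(0,0,0) R0=(0,0,0)
Op 3: merge R1<->R0 -> R1=(0,0,0) R0=(0,0,0)
Op 4: inc R2 by 4 -> R2=(0,0,4) value=4
Op 5: inc R1 by 1 -> R1=(0,1,0) value=1
Op 6: merge R0<->R1 -> R0=(0,1,0) R1=(0,1,0)
Op 7: merge R0<->R2 -> R0=(0,1,4) R2=(0,1,4)
Op 8: inc R1 by 5 -> R1=(0,6,0) value=6

Answer: 0 6 0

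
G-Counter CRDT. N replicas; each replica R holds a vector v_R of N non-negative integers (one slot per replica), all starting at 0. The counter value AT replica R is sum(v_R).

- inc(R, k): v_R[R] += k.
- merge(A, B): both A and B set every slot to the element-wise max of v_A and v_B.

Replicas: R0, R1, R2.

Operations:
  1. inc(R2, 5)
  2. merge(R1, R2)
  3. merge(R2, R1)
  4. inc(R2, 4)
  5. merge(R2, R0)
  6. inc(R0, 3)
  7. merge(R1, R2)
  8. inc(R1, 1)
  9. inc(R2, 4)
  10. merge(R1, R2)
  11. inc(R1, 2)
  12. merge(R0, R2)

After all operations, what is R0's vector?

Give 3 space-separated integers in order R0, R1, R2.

Op 1: inc R2 by 5 -> R2=(0,0,5) value=5
Op 2: merge R1<->R2 -> R1=(0,0,5) R2=(0,0,5)
Op 3: merge R2<->R1 -> R2=(0,0,5) R1=(0,0,5)
Op 4: inc R2 by 4 -> R2=(0,0,9) value=9
Op 5: merge R2<->R0 -> R2=(0,0,9) R0=(0,0,9)
Op 6: inc R0 by 3 -> R0=(3,0,9) value=12
Op 7: merge R1<->R2 -> R1=(0,0,9) R2=(0,0,9)
Op 8: inc R1 by 1 -> R1=(0,1,9) value=10
Op 9: inc R2 by 4 -> R2=(0,0,13) value=13
Op 10: merge R1<->R2 -> R1=(0,1,13) R2=(0,1,13)
Op 11: inc R1 by 2 -> R1=(0,3,13) value=16
Op 12: merge R0<->R2 -> R0=(3,1,13) R2=(3,1,13)

Answer: 3 1 13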